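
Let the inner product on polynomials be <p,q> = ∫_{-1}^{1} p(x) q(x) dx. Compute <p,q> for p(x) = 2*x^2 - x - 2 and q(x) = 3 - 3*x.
<p,q> = -6

Expand the product: p(x)·q(x) = -6*x^3 + 9*x^2 + 3*x - 6.
∫_{-1}^{1} of each monomial x^k gives [2/(k+1) if k even, 0 if k odd]. Integrating term-by-term (or equivalently evaluating the antiderivative F(x) = -3*x^4/2 + 3*x^3 + 3*x^2/2 - 6*x at the endpoints):
  F(1) − F(−1) = -3 − (3) = -6.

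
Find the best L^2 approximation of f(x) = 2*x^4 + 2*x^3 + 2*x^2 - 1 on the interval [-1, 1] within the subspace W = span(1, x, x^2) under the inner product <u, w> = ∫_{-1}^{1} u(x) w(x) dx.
g(x) = 26*x^2/7 + 6*x/5 - 41/35

The best approximation g ∈ W is the orthogonal projection of f onto W. Writing g = a_0 + a_1 x + a_2 x^2, the coefficients solve the normal equations G · a = b where
  G_{ij} = <φ_i, φ_j> and b_i = <f, φ_i>, with φ_0 = 1, φ_1 = x, φ_2 = x^2.
G =
  [2, 0, 2/3]
  [0, 2/3, 0]
  [2/3, 0, 2/5],
b = (2/15, 4/5, 74/105).
Solving gives a_0 = -41/35, a_1 = 6/5, a_2 = 26/7, so
  g(x) = 26*x^2/7 + 6*x/5 - 41/35.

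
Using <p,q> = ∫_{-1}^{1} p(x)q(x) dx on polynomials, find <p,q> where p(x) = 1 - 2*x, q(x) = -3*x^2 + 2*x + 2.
<p,q> = -2/3

Expand the product: p(x)·q(x) = 6*x^3 - 7*x^2 - 2*x + 2.
∫_{-1}^{1} of each monomial x^k gives [2/(k+1) if k even, 0 if k odd]. Integrating term-by-term (or equivalently evaluating the antiderivative F(x) = 3*x^4/2 - 7*x^3/3 - x^2 + 2*x at the endpoints):
  F(1) − F(−1) = 1/6 − (5/6) = -2/3.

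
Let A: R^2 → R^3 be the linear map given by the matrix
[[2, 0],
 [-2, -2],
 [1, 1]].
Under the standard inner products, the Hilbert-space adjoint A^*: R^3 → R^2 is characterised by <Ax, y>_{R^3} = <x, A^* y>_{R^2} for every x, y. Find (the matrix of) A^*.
A^* = A^T =
[[2, -2, 1],
 [0, -2, 1]]

For real matrices with standard dot products, the defining identity <Ax, y> = <x, A^* y> gives (Ax)^T y = x^T (A^*) y, i.e. x^T A^T y = x^T (A^*) y. Since this holds for all x, y, we must have A^* = A^T. Therefore
A^* =
[[2, -2, 1],
 [0, -2, 1]].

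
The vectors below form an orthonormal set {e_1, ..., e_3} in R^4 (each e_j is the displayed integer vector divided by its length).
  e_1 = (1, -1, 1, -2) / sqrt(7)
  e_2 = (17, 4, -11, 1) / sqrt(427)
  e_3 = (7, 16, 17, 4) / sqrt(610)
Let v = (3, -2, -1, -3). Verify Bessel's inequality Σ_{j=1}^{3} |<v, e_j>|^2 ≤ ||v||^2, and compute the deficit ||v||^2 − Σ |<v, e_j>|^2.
Σ |<v, e_j>|^2 = 23; ||v||^2 = 23; deficit = 0

Write each e_j = u_j / sqrt(<u_j, u_j>) where u_j is the displayed integer vector. Then <v, e_j> = <v, u_j> / sqrt(<u_j, u_j>), so |<v, e_j>|^2 = <v, u_j>^2 / <u_j, u_j>.
Coefficients: <v, e_1> = 10/sqrt(7), <v, e_2> = 51/sqrt(427), <v, e_3> = -40/sqrt(610).
Square and sum: Σ |<v, e_j>|^2 = 23.
Compute ||v||^2 = v·v = 23.
Deficit = 23 − 23 = 0 ≥ 0, confirming Bessel's inequality. (The deficit equals ||v − Σ <v,e_j> e_j||^2, the squared distance from v to span{e_j}.)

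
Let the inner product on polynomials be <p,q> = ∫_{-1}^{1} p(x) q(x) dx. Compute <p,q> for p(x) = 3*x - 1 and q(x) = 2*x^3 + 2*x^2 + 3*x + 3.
<p,q> = 16/15

Expand the product: p(x)·q(x) = 6*x^4 + 4*x^3 + 7*x^2 + 6*x - 3.
∫_{-1}^{1} of each monomial x^k gives [2/(k+1) if k even, 0 if k odd]. Integrating term-by-term (or equivalently evaluating the antiderivative F(x) = 6*x^5/5 + x^4 + 7*x^3/3 + 3*x^2 - 3*x at the endpoints):
  F(1) − F(−1) = 68/15 − (52/15) = 16/15.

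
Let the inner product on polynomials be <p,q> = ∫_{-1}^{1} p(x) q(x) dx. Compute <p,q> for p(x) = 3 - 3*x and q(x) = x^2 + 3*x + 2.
<p,q> = 8

Expand the product: p(x)·q(x) = -3*x^3 - 6*x^2 + 3*x + 6.
∫_{-1}^{1} of each monomial x^k gives [2/(k+1) if k even, 0 if k odd]. Integrating term-by-term (or equivalently evaluating the antiderivative F(x) = -3*x^4/4 - 2*x^3 + 3*x^2/2 + 6*x at the endpoints):
  F(1) − F(−1) = 19/4 − (-13/4) = 8.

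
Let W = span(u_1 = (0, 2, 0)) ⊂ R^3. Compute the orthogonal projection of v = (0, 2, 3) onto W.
proj_W(v) = (0, 2, 0)

Set up U = [u_1 | ... | u_1] ∈ R^(3×1). The projector onto W = col(U) is P = U (U^T U)^(-1) U^T.
Compute U^T U =
  [4],
and U^T v = (4).
Solve U^T U · c = U^T v for the coefficients: c = (1). The projection is proj_W(v) = U c.
Check: (v - proj_W(v)) · u_1 = 0  (should be 0).
Result: proj_W(v) = (0, 2, 0).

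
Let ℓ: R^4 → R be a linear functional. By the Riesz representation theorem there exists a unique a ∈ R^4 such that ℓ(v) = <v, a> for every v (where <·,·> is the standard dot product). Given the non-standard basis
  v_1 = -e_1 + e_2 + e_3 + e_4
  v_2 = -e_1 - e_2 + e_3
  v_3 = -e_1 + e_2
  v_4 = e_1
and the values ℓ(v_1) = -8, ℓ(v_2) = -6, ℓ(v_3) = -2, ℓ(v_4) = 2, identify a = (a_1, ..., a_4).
a = (2, 0, -4, -2)

Write a = (a_1, ..., a_4) in the standard basis. For each basis vector v_i, ℓ(v_i) = <v_i, a> is a linear equation in the a_j's. Collect the n equations into a matrix system V a = ℓ, where row i of V is v_i (expressed in the standard basis). Since V is invertible (lower-triangular with 1s on the diagonal, up to permutation), solve by back-substitution:
  V =
[[-1, 1, 1, 1],
 [-1, -1, 1, 0],
 [-1, 1, 0, 0],
 [1, 0, 0, 0]]
  V a = (-8, -6, -2, 2)
Solving gives a = (2, 0, -4, -2).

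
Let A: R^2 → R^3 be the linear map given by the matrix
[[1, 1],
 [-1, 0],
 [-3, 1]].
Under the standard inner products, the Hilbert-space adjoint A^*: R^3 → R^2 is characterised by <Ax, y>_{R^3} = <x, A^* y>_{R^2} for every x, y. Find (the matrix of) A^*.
A^* = A^T =
[[1, -1, -3],
 [1, 0, 1]]

For real matrices with standard dot products, the defining identity <Ax, y> = <x, A^* y> gives (Ax)^T y = x^T (A^*) y, i.e. x^T A^T y = x^T (A^*) y. Since this holds for all x, y, we must have A^* = A^T. Therefore
A^* =
[[1, -1, -3],
 [1, 0, 1]].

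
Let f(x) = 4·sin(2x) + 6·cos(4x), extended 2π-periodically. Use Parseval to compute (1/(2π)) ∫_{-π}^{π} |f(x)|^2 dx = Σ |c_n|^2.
Σ |c_n|^2 = 26

Expand |f|^2 and use orthogonality of {sin(nx), cos(mx)} on [-π, π]:
  ∫_{-π}^{π} sin(nx)^2 dx = π, ∫ cos(mx)^2 dx = π, and cross terms integrate to 0.
So ∫_{-π}^{π} f(x)^2 dx = 4^2 · π + 6^2 · π = (16 + 36)π.
Divide by 2π: (16 + 36)/2 = 26.
By Parseval, this equals Σ |c_n|^2.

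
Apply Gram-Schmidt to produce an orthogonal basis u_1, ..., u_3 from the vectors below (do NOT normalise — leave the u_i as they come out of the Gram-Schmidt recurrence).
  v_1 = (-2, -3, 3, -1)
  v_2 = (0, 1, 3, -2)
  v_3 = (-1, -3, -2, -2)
Orthogonal basis:
  u_1 = (-2, -3, 3, -1)
  u_2 = (16/23, 47/23, 45/23, -38/23)
  u_3 = (3/43, -63/86, -139/86, -120/43)

Apply the Gram-Schmidt recurrence
  u_1 = v_1
  u_i = v_i − Σ_{j<i} ((v_i · u_j) / (u_j · u_j)) · u_j.

Step by step this gives:
  u_1 = (-2, -3, 3, -1)
  u_2 = (16/23, 47/23, 45/23, -38/23)
  u_3 = (3/43, -63/86, -139/86, -120/43)

Orthogonality check:
  u_2 · u_1 = 0 (should be 0)
  u_3 · u_1 = 0 (should be 0)
  u_3 · u_2 = 0 (should be 0)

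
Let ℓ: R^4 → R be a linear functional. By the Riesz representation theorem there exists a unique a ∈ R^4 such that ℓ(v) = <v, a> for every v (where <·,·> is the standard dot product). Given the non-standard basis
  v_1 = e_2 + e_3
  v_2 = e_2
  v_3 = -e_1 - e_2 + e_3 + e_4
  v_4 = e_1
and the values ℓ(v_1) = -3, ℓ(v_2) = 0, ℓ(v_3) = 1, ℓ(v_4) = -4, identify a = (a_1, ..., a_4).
a = (-4, 0, -3, 0)

Write a = (a_1, ..., a_4) in the standard basis. For each basis vector v_i, ℓ(v_i) = <v_i, a> is a linear equation in the a_j's. Collect the n equations into a matrix system V a = ℓ, where row i of V is v_i (expressed in the standard basis). Since V is invertible (lower-triangular with 1s on the diagonal, up to permutation), solve by back-substitution:
  V =
[[0, 1, 1, 0],
 [0, 1, 0, 0],
 [-1, -1, 1, 1],
 [1, 0, 0, 0]]
  V a = (-3, 0, 1, -4)
Solving gives a = (-4, 0, -3, 0).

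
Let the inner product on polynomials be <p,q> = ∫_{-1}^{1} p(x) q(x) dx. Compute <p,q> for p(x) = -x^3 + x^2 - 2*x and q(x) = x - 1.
<p,q> = -12/5

Expand the product: p(x)·q(x) = -x^4 + 2*x^3 - 3*x^2 + 2*x.
∫_{-1}^{1} of each monomial x^k gives [2/(k+1) if k even, 0 if k odd]. Integrating term-by-term (or equivalently evaluating the antiderivative F(x) = -x^5/5 + x^4/2 - x^3 + x^2 at the endpoints):
  F(1) − F(−1) = 3/10 − (27/10) = -12/5.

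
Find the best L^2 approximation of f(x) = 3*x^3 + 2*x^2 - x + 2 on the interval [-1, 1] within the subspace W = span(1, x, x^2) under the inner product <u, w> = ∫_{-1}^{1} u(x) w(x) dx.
g(x) = 2*x^2 + 4*x/5 + 2

The best approximation g ∈ W is the orthogonal projection of f onto W. Writing g = a_0 + a_1 x + a_2 x^2, the coefficients solve the normal equations G · a = b where
  G_{ij} = <φ_i, φ_j> and b_i = <f, φ_i>, with φ_0 = 1, φ_1 = x, φ_2 = x^2.
G =
  [2, 0, 2/3]
  [0, 2/3, 0]
  [2/3, 0, 2/5],
b = (16/3, 8/15, 32/15).
Solving gives a_0 = 2, a_1 = 4/5, a_2 = 2, so
  g(x) = 2*x^2 + 4*x/5 + 2.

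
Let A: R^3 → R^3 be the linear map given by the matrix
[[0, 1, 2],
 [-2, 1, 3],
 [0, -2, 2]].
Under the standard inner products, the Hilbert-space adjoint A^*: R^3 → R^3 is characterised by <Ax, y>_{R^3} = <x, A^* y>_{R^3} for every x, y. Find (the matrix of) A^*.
A^* = A^T =
[[0, -2, 0],
 [1, 1, -2],
 [2, 3, 2]]

For real matrices with standard dot products, the defining identity <Ax, y> = <x, A^* y> gives (Ax)^T y = x^T (A^*) y, i.e. x^T A^T y = x^T (A^*) y. Since this holds for all x, y, we must have A^* = A^T. Therefore
A^* =
[[0, -2, 0],
 [1, 1, -2],
 [2, 3, 2]].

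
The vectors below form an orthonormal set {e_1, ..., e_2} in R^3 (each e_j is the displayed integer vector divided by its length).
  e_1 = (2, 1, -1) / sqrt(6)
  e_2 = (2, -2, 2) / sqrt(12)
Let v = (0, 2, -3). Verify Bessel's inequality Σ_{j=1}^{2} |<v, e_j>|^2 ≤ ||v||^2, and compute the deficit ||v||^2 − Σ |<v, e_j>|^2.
Σ |<v, e_j>|^2 = 25/2; ||v||^2 = 13; deficit = 1/2

Write each e_j = u_j / sqrt(<u_j, u_j>) where u_j is the displayed integer vector. Then <v, e_j> = <v, u_j> / sqrt(<u_j, u_j>), so |<v, e_j>|^2 = <v, u_j>^2 / <u_j, u_j>.
Coefficients: <v, e_1> = 5/sqrt(6), <v, e_2> = -10/sqrt(12).
Square and sum: Σ |<v, e_j>|^2 = 25/2.
Compute ||v||^2 = v·v = 13.
Deficit = 13 − 25/2 = 1/2 ≥ 0, confirming Bessel's inequality. (The deficit equals ||v − Σ <v,e_j> e_j||^2, the squared distance from v to span{e_j}.)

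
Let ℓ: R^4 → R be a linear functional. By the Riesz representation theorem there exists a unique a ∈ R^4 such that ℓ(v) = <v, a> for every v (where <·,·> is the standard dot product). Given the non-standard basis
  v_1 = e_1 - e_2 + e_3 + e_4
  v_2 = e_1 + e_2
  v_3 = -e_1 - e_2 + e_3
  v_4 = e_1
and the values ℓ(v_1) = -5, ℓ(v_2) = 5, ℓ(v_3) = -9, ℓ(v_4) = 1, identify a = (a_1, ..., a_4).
a = (1, 4, -4, 2)

Write a = (a_1, ..., a_4) in the standard basis. For each basis vector v_i, ℓ(v_i) = <v_i, a> is a linear equation in the a_j's. Collect the n equations into a matrix system V a = ℓ, where row i of V is v_i (expressed in the standard basis). Since V is invertible (lower-triangular with 1s on the diagonal, up to permutation), solve by back-substitution:
  V =
[[1, -1, 1, 1],
 [1, 1, 0, 0],
 [-1, -1, 1, 0],
 [1, 0, 0, 0]]
  V a = (-5, 5, -9, 1)
Solving gives a = (1, 4, -4, 2).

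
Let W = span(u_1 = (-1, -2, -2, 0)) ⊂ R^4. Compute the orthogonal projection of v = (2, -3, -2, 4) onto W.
proj_W(v) = (-8/9, -16/9, -16/9, 0)

Set up U = [u_1 | ... | u_1] ∈ R^(4×1). The projector onto W = col(U) is P = U (U^T U)^(-1) U^T.
Compute U^T U =
  [9],
and U^T v = (8).
Solve U^T U · c = U^T v for the coefficients: c = (8/9). The projection is proj_W(v) = U c.
Check: (v - proj_W(v)) · u_1 = 0  (should be 0).
Result: proj_W(v) = (-8/9, -16/9, -16/9, 0).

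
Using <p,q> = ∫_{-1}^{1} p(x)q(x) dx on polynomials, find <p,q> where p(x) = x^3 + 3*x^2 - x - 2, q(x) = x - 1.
<p,q> = 26/15

Expand the product: p(x)·q(x) = x^4 + 2*x^3 - 4*x^2 - x + 2.
∫_{-1}^{1} of each monomial x^k gives [2/(k+1) if k even, 0 if k odd]. Integrating term-by-term (or equivalently evaluating the antiderivative F(x) = x^5/5 + x^4/2 - 4*x^3/3 - x^2/2 + 2*x at the endpoints):
  F(1) − F(−1) = 13/15 − (-13/15) = 26/15.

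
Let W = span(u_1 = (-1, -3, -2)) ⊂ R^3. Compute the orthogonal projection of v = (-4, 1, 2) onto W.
proj_W(v) = (3/14, 9/14, 3/7)

Set up U = [u_1 | ... | u_1] ∈ R^(3×1). The projector onto W = col(U) is P = U (U^T U)^(-1) U^T.
Compute U^T U =
  [14],
and U^T v = (-3).
Solve U^T U · c = U^T v for the coefficients: c = (-3/14). The projection is proj_W(v) = U c.
Check: (v - proj_W(v)) · u_1 = 0  (should be 0).
Result: proj_W(v) = (3/14, 9/14, 3/7).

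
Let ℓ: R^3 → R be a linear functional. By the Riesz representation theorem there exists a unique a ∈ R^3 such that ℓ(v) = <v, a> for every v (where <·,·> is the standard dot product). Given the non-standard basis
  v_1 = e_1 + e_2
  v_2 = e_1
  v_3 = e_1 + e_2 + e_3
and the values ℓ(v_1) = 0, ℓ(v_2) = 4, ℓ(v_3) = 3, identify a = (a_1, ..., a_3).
a = (4, -4, 3)

Write a = (a_1, ..., a_3) in the standard basis. For each basis vector v_i, ℓ(v_i) = <v_i, a> is a linear equation in the a_j's. Collect the n equations into a matrix system V a = ℓ, where row i of V is v_i (expressed in the standard basis). Since V is invertible (lower-triangular with 1s on the diagonal, up to permutation), solve by back-substitution:
  V =
[[1, 1, 0],
 [1, 0, 0],
 [1, 1, 1]]
  V a = (0, 4, 3)
Solving gives a = (4, -4, 3).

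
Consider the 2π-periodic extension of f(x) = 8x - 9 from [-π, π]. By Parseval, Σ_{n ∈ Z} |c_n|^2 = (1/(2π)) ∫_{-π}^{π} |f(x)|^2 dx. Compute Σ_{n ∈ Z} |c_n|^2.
Σ |c_n|^2 = 64π^2/3 + 81

Expand and integrate term by term over [-π, π]:
  ∫ (8x)^2 dx = 64·(2π^3/3); ∫ 2·8·(-9)·x dx = 0 (odd integrand); ∫ (-9)^2 dx = 81·2π.
So (1/(2π)) ∫_{-π}^{π} (8x - 9)^2 dx = 64π^2/3 + 81 = 64π^2/3 + 81.
Parseval ⇒ Σ |c_n|^2 = 64π^2/3 + 81.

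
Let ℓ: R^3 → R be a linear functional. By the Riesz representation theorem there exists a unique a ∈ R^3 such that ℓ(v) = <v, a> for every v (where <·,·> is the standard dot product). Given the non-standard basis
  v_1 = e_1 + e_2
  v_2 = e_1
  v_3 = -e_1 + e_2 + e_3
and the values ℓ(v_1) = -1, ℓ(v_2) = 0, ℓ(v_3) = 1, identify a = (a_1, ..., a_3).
a = (0, -1, 2)

Write a = (a_1, ..., a_3) in the standard basis. For each basis vector v_i, ℓ(v_i) = <v_i, a> is a linear equation in the a_j's. Collect the n equations into a matrix system V a = ℓ, where row i of V is v_i (expressed in the standard basis). Since V is invertible (lower-triangular with 1s on the diagonal, up to permutation), solve by back-substitution:
  V =
[[1, 1, 0],
 [1, 0, 0],
 [-1, 1, 1]]
  V a = (-1, 0, 1)
Solving gives a = (0, -1, 2).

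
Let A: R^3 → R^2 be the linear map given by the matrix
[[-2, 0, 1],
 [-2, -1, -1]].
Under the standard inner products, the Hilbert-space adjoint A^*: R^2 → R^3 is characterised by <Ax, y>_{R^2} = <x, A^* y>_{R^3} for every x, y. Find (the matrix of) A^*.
A^* = A^T =
[[-2, -2],
 [0, -1],
 [1, -1]]

For real matrices with standard dot products, the defining identity <Ax, y> = <x, A^* y> gives (Ax)^T y = x^T (A^*) y, i.e. x^T A^T y = x^T (A^*) y. Since this holds for all x, y, we must have A^* = A^T. Therefore
A^* =
[[-2, -2],
 [0, -1],
 [1, -1]].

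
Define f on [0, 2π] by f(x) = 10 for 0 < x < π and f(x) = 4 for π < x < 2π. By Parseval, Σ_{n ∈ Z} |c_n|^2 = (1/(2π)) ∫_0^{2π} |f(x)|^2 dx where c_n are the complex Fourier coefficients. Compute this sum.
Σ |c_n|^2 = 58

Parseval equates the L^2 energy of f (normalised by 1/(2π)) with the ℓ^2 sum of its Fourier coefficients: (1/(2π)) ∫_0^{2π} |f|^2 = Σ |c_n|^2.
Compute the left side: (1/(2π)) [∫_0^π 10^2 dx + ∫_π^{2π} 4^2 dx] = (1/(2π)) · (100π + 16π) = (100 + 16)/2 = 58.
So Σ_{n ∈ Z} |c_n|^2 = 58.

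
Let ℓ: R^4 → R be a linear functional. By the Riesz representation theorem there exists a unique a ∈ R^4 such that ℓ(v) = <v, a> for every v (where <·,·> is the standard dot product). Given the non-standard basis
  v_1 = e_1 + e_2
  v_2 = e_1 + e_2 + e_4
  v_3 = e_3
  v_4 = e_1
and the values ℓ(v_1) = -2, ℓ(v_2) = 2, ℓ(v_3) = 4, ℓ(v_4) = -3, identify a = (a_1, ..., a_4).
a = (-3, 1, 4, 4)

Write a = (a_1, ..., a_4) in the standard basis. For each basis vector v_i, ℓ(v_i) = <v_i, a> is a linear equation in the a_j's. Collect the n equations into a matrix system V a = ℓ, where row i of V is v_i (expressed in the standard basis). Since V is invertible (lower-triangular with 1s on the diagonal, up to permutation), solve by back-substitution:
  V =
[[1, 1, 0, 0],
 [1, 1, 0, 1],
 [0, 0, 1, 0],
 [1, 0, 0, 0]]
  V a = (-2, 2, 4, -3)
Solving gives a = (-3, 1, 4, 4).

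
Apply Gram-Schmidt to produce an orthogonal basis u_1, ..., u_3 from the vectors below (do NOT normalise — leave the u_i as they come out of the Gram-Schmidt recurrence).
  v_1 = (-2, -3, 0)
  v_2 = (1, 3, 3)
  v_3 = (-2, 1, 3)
Orthogonal basis:
  u_1 = (-2, -3, 0)
  u_2 = (-9/13, 6/13, 3)
  u_3 = (-15/14, 5/7, -5/14)

Apply the Gram-Schmidt recurrence
  u_1 = v_1
  u_i = v_i − Σ_{j<i} ((v_i · u_j) / (u_j · u_j)) · u_j.

Step by step this gives:
  u_1 = (-2, -3, 0)
  u_2 = (-9/13, 6/13, 3)
  u_3 = (-15/14, 5/7, -5/14)

Orthogonality check:
  u_2 · u_1 = 0 (should be 0)
  u_3 · u_1 = 0 (should be 0)
  u_3 · u_2 = 0 (should be 0)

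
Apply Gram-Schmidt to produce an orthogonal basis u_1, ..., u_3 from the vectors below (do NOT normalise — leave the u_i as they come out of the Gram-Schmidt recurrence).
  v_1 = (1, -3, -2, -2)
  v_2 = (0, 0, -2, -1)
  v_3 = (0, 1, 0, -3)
Orthogonal basis:
  u_1 = (1, -3, -2, -2)
  u_2 = (-1/3, 1, -4/3, -1/3)
  u_3 = (1/18, 5/6, 11/9, -22/9)

Apply the Gram-Schmidt recurrence
  u_1 = v_1
  u_i = v_i − Σ_{j<i} ((v_i · u_j) / (u_j · u_j)) · u_j.

Step by step this gives:
  u_1 = (1, -3, -2, -2)
  u_2 = (-1/3, 1, -4/3, -1/3)
  u_3 = (1/18, 5/6, 11/9, -22/9)

Orthogonality check:
  u_2 · u_1 = 0 (should be 0)
  u_3 · u_1 = 0 (should be 0)
  u_3 · u_2 = 0 (should be 0)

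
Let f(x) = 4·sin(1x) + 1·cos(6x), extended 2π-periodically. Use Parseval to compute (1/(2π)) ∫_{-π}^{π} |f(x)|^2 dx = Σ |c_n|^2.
Σ |c_n|^2 = 17/2

Expand |f|^2 and use orthogonality of {sin(nx), cos(mx)} on [-π, π]:
  ∫_{-π}^{π} sin(nx)^2 dx = π, ∫ cos(mx)^2 dx = π, and cross terms integrate to 0.
So ∫_{-π}^{π} f(x)^2 dx = 4^2 · π + 1^2 · π = (16 + 1)π.
Divide by 2π: (16 + 1)/2 = 17/2.
By Parseval, this equals Σ |c_n|^2.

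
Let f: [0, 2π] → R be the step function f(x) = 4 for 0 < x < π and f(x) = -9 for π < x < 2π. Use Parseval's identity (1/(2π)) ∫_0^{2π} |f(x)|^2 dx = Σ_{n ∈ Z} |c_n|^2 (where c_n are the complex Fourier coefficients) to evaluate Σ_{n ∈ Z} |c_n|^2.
Σ |c_n|^2 = 97/2

Parseval equates the L^2 energy of f (normalised by 1/(2π)) with the ℓ^2 sum of its Fourier coefficients: (1/(2π)) ∫_0^{2π} |f|^2 = Σ |c_n|^2.
Compute the left side: (1/(2π)) [∫_0^π 4^2 dx + ∫_π^{2π} (-9)^2 dx] = (1/(2π)) · (16π + 81π) = (16 + 81)/2 = 97/2.
So Σ_{n ∈ Z} |c_n|^2 = 97/2.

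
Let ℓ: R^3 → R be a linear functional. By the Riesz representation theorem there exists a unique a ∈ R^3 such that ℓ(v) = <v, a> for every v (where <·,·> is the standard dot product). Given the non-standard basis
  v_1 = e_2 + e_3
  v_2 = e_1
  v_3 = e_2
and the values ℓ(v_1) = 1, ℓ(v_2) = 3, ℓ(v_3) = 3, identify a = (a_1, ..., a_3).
a = (3, 3, -2)

Write a = (a_1, ..., a_3) in the standard basis. For each basis vector v_i, ℓ(v_i) = <v_i, a> is a linear equation in the a_j's. Collect the n equations into a matrix system V a = ℓ, where row i of V is v_i (expressed in the standard basis). Since V is invertible (lower-triangular with 1s on the diagonal, up to permutation), solve by back-substitution:
  V =
[[0, 1, 1],
 [1, 0, 0],
 [0, 1, 0]]
  V a = (1, 3, 3)
Solving gives a = (3, 3, -2).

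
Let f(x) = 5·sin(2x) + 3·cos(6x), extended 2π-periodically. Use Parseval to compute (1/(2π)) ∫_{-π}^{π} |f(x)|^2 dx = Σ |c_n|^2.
Σ |c_n|^2 = 17

Expand |f|^2 and use orthogonality of {sin(nx), cos(mx)} on [-π, π]:
  ∫_{-π}^{π} sin(nx)^2 dx = π, ∫ cos(mx)^2 dx = π, and cross terms integrate to 0.
So ∫_{-π}^{π} f(x)^2 dx = 5^2 · π + 3^2 · π = (25 + 9)π.
Divide by 2π: (25 + 9)/2 = 17.
By Parseval, this equals Σ |c_n|^2.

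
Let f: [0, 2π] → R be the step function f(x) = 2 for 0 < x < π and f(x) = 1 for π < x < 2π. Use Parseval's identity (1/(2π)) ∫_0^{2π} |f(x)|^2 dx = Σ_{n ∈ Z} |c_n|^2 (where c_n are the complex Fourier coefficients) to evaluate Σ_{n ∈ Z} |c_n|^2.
Σ |c_n|^2 = 5/2

Parseval equates the L^2 energy of f (normalised by 1/(2π)) with the ℓ^2 sum of its Fourier coefficients: (1/(2π)) ∫_0^{2π} |f|^2 = Σ |c_n|^2.
Compute the left side: (1/(2π)) [∫_0^π 2^2 dx + ∫_π^{2π} 1^2 dx] = (1/(2π)) · (4π + 1π) = (4 + 1)/2 = 5/2.
So Σ_{n ∈ Z} |c_n|^2 = 5/2.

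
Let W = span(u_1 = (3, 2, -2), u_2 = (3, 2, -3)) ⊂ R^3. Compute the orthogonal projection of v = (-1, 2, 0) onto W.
proj_W(v) = (3/13, 2/13, 0)

Set up U = [u_1 | ... | u_2] ∈ R^(3×2). The projector onto W = col(U) is P = U (U^T U)^(-1) U^T.
Compute U^T U =
  [17, 19]
  [19, 22],
and U^T v = (1, 1).
Solve U^T U · c = U^T v for the coefficients: c = (3/13, -2/13). The projection is proj_W(v) = U c.
Check: (v - proj_W(v)) · u_1 = 0  (should be 0).
Check: (v - proj_W(v)) · u_2 = 0  (should be 0).
Result: proj_W(v) = (3/13, 2/13, 0).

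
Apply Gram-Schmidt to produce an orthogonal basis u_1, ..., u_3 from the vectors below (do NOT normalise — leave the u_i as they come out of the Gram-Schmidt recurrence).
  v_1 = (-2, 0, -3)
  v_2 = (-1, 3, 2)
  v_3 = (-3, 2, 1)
Orthogonal basis:
  u_1 = (-2, 0, -3)
  u_2 = (-21/13, 3, 14/13)
  u_3 = (-171/166, -133/166, 57/83)

Apply the Gram-Schmidt recurrence
  u_1 = v_1
  u_i = v_i − Σ_{j<i} ((v_i · u_j) / (u_j · u_j)) · u_j.

Step by step this gives:
  u_1 = (-2, 0, -3)
  u_2 = (-21/13, 3, 14/13)
  u_3 = (-171/166, -133/166, 57/83)

Orthogonality check:
  u_2 · u_1 = 0 (should be 0)
  u_3 · u_1 = 0 (should be 0)
  u_3 · u_2 = 0 (should be 0)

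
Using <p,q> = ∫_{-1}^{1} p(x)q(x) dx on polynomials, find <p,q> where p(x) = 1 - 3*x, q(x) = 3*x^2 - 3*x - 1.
<p,q> = 6

Expand the product: p(x)·q(x) = -9*x^3 + 12*x^2 - 1.
∫_{-1}^{1} of each monomial x^k gives [2/(k+1) if k even, 0 if k odd]. Integrating term-by-term (or equivalently evaluating the antiderivative F(x) = -9*x^4/4 + 4*x^3 - x at the endpoints):
  F(1) − F(−1) = 3/4 − (-21/4) = 6.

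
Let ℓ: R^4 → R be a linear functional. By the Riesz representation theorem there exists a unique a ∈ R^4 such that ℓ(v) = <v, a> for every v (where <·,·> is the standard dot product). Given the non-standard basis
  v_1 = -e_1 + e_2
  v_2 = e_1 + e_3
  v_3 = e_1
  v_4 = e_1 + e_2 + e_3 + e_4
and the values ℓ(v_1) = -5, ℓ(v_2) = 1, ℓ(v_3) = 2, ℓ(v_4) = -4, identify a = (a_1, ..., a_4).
a = (2, -3, -1, -2)

Write a = (a_1, ..., a_4) in the standard basis. For each basis vector v_i, ℓ(v_i) = <v_i, a> is a linear equation in the a_j's. Collect the n equations into a matrix system V a = ℓ, where row i of V is v_i (expressed in the standard basis). Since V is invertible (lower-triangular with 1s on the diagonal, up to permutation), solve by back-substitution:
  V =
[[-1, 1, 0, 0],
 [1, 0, 1, 0],
 [1, 0, 0, 0],
 [1, 1, 1, 1]]
  V a = (-5, 1, 2, -4)
Solving gives a = (2, -3, -1, -2).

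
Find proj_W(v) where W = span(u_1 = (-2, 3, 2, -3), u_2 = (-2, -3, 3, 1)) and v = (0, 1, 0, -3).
proj_W(v) = (-4/9, 2, 2/9, -14/9)

Set up U = [u_1 | ... | u_2] ∈ R^(4×2). The projector onto W = col(U) is P = U (U^T U)^(-1) U^T.
Compute U^T U =
  [26, -2]
  [-2, 23],
and U^T v = (12, -6).
Solve U^T U · c = U^T v for the coefficients: c = (4/9, -2/9). The projection is proj_W(v) = U c.
Check: (v - proj_W(v)) · u_1 = 0  (should be 0).
Check: (v - proj_W(v)) · u_2 = 0  (should be 0).
Result: proj_W(v) = (-4/9, 2, 2/9, -14/9).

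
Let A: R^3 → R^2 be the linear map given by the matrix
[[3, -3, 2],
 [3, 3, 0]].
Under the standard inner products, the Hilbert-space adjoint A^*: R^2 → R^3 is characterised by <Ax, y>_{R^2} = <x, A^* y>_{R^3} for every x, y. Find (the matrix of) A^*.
A^* = A^T =
[[3, 3],
 [-3, 3],
 [2, 0]]

For real matrices with standard dot products, the defining identity <Ax, y> = <x, A^* y> gives (Ax)^T y = x^T (A^*) y, i.e. x^T A^T y = x^T (A^*) y. Since this holds for all x, y, we must have A^* = A^T. Therefore
A^* =
[[3, 3],
 [-3, 3],
 [2, 0]].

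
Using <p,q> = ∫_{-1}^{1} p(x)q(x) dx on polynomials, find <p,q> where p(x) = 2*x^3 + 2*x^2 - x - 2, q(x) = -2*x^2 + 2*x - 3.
<p,q> = 28/3

Expand the product: p(x)·q(x) = -4*x^5 - 4*x^2 - x + 6.
∫_{-1}^{1} of each monomial x^k gives [2/(k+1) if k even, 0 if k odd]. Integrating term-by-term (or equivalently evaluating the antiderivative F(x) = -2*x^6/3 - 4*x^3/3 - x^2/2 + 6*x at the endpoints):
  F(1) − F(−1) = 7/2 − (-35/6) = 28/3.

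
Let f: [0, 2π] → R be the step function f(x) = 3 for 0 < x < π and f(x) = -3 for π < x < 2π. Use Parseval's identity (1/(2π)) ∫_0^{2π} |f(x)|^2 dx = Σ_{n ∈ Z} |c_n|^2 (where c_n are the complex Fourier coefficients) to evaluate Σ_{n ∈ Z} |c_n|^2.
Σ |c_n|^2 = 9

Parseval equates the L^2 energy of f (normalised by 1/(2π)) with the ℓ^2 sum of its Fourier coefficients: (1/(2π)) ∫_0^{2π} |f|^2 = Σ |c_n|^2.
Compute the left side: (1/(2π)) [∫_0^π 3^2 dx + ∫_π^{2π} (-3)^2 dx] = (1/(2π)) · (9π + 9π) = (9 + 9)/2 = 9.
So Σ_{n ∈ Z} |c_n|^2 = 9.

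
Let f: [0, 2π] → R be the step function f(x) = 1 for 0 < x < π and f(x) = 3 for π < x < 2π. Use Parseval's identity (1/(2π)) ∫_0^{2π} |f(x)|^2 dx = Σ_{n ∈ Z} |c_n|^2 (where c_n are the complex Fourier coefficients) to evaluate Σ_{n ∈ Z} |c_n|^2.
Σ |c_n|^2 = 5

Parseval equates the L^2 energy of f (normalised by 1/(2π)) with the ℓ^2 sum of its Fourier coefficients: (1/(2π)) ∫_0^{2π} |f|^2 = Σ |c_n|^2.
Compute the left side: (1/(2π)) [∫_0^π 1^2 dx + ∫_π^{2π} 3^2 dx] = (1/(2π)) · (1π + 9π) = (1 + 9)/2 = 5.
So Σ_{n ∈ Z} |c_n|^2 = 5.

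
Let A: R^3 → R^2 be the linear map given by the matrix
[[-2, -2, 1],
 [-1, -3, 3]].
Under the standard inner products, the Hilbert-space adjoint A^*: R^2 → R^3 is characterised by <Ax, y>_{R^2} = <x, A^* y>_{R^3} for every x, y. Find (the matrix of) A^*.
A^* = A^T =
[[-2, -1],
 [-2, -3],
 [1, 3]]

For real matrices with standard dot products, the defining identity <Ax, y> = <x, A^* y> gives (Ax)^T y = x^T (A^*) y, i.e. x^T A^T y = x^T (A^*) y. Since this holds for all x, y, we must have A^* = A^T. Therefore
A^* =
[[-2, -1],
 [-2, -3],
 [1, 3]].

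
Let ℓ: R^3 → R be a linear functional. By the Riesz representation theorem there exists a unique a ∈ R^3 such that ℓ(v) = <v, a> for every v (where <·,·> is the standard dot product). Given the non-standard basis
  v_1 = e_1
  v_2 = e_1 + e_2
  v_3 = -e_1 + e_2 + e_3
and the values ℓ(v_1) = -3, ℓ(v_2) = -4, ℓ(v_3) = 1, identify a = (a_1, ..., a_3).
a = (-3, -1, -1)

Write a = (a_1, ..., a_3) in the standard basis. For each basis vector v_i, ℓ(v_i) = <v_i, a> is a linear equation in the a_j's. Collect the n equations into a matrix system V a = ℓ, where row i of V is v_i (expressed in the standard basis). Since V is invertible (lower-triangular with 1s on the diagonal, up to permutation), solve by back-substitution:
  V =
[[1, 0, 0],
 [1, 1, 0],
 [-1, 1, 1]]
  V a = (-3, -4, 1)
Solving gives a = (-3, -1, -1).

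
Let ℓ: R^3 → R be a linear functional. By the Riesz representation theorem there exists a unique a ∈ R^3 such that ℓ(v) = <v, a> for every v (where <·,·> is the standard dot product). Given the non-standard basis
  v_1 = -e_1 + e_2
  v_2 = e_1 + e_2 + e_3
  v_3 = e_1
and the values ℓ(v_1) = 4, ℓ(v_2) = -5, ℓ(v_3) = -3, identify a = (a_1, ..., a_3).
a = (-3, 1, -3)

Write a = (a_1, ..., a_3) in the standard basis. For each basis vector v_i, ℓ(v_i) = <v_i, a> is a linear equation in the a_j's. Collect the n equations into a matrix system V a = ℓ, where row i of V is v_i (expressed in the standard basis). Since V is invertible (lower-triangular with 1s on the diagonal, up to permutation), solve by back-substitution:
  V =
[[-1, 1, 0],
 [1, 1, 1],
 [1, 0, 0]]
  V a = (4, -5, -3)
Solving gives a = (-3, 1, -3).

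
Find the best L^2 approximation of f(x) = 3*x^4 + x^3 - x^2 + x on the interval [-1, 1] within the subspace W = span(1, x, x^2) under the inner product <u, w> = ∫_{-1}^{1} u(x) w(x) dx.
g(x) = 11*x^2/7 + 8*x/5 - 9/35

The best approximation g ∈ W is the orthogonal projection of f onto W. Writing g = a_0 + a_1 x + a_2 x^2, the coefficients solve the normal equations G · a = b where
  G_{ij} = <φ_i, φ_j> and b_i = <f, φ_i>, with φ_0 = 1, φ_1 = x, φ_2 = x^2.
G =
  [2, 0, 2/3]
  [0, 2/3, 0]
  [2/3, 0, 2/5],
b = (8/15, 16/15, 16/35).
Solving gives a_0 = -9/35, a_1 = 8/5, a_2 = 11/7, so
  g(x) = 11*x^2/7 + 8*x/5 - 9/35.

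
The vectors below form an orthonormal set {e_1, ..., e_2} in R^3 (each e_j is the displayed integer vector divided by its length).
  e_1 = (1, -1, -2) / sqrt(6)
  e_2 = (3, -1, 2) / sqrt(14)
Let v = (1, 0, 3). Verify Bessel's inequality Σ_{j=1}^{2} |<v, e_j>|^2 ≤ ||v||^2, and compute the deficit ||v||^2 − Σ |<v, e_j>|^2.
Σ |<v, e_j>|^2 = 209/21; ||v||^2 = 10; deficit = 1/21

Write each e_j = u_j / sqrt(<u_j, u_j>) where u_j is the displayed integer vector. Then <v, e_j> = <v, u_j> / sqrt(<u_j, u_j>), so |<v, e_j>|^2 = <v, u_j>^2 / <u_j, u_j>.
Coefficients: <v, e_1> = -5/sqrt(6), <v, e_2> = 9/sqrt(14).
Square and sum: Σ |<v, e_j>|^2 = 209/21.
Compute ||v||^2 = v·v = 10.
Deficit = 10 − 209/21 = 1/21 ≥ 0, confirming Bessel's inequality. (The deficit equals ||v − Σ <v,e_j> e_j||^2, the squared distance from v to span{e_j}.)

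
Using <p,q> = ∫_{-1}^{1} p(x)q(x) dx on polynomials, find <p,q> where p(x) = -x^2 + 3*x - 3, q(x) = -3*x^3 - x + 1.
<p,q> = -184/15

Expand the product: p(x)·q(x) = 3*x^5 - 9*x^4 + 10*x^3 - 4*x^2 + 6*x - 3.
∫_{-1}^{1} of each monomial x^k gives [2/(k+1) if k even, 0 if k odd]. Integrating term-by-term (or equivalently evaluating the antiderivative F(x) = x^6/2 - 9*x^5/5 + 5*x^4/2 - 4*x^3/3 + 3*x^2 - 3*x at the endpoints):
  F(1) − F(−1) = -2/15 − (182/15) = -184/15.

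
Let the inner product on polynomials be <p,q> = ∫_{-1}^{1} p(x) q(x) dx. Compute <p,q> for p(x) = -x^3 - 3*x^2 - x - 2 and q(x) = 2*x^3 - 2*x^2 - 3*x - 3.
<p,q> = 2614/105

Expand the product: p(x)·q(x) = -2*x^6 - 4*x^5 + 7*x^4 + 10*x^3 + 16*x^2 + 9*x + 6.
∫_{-1}^{1} of each monomial x^k gives [2/(k+1) if k even, 0 if k odd]. Integrating term-by-term (or equivalently evaluating the antiderivative F(x) = -2*x^7/7 - 2*x^6/3 + 7*x^5/5 + 5*x^4/2 + 16*x^3/3 + 9*x^2/2 + 6*x at the endpoints):
  F(1) − F(−1) = 1972/105 − (-214/35) = 2614/105.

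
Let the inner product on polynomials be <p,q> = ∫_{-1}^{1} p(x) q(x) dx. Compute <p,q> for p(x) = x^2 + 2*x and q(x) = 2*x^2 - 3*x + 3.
<p,q> = -6/5

Expand the product: p(x)·q(x) = 2*x^4 + x^3 - 3*x^2 + 6*x.
∫_{-1}^{1} of each monomial x^k gives [2/(k+1) if k even, 0 if k odd]. Integrating term-by-term (or equivalently evaluating the antiderivative F(x) = 2*x^5/5 + x^4/4 - x^3 + 3*x^2 at the endpoints):
  F(1) − F(−1) = 53/20 − (77/20) = -6/5.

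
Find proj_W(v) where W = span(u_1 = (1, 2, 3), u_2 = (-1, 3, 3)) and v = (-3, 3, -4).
proj_W(v) = (-297/70, 18/35, -27/14)

Set up U = [u_1 | ... | u_2] ∈ R^(3×2). The projector onto W = col(U) is P = U (U^T U)^(-1) U^T.
Compute U^T U =
  [14, 14]
  [14, 19],
and U^T v = (-9, 0).
Solve U^T U · c = U^T v for the coefficients: c = (-171/70, 9/5). The projection is proj_W(v) = U c.
Check: (v - proj_W(v)) · u_1 = 0  (should be 0).
Check: (v - proj_W(v)) · u_2 = 0  (should be 0).
Result: proj_W(v) = (-297/70, 18/35, -27/14).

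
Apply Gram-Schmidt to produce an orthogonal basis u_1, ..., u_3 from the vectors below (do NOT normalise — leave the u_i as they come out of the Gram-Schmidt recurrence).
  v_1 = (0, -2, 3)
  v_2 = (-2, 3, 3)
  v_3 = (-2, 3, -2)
Orthogonal basis:
  u_1 = (0, -2, 3)
  u_2 = (-2, 45/13, 30/13)
  u_3 = (-300/277, -120/277, -80/277)

Apply the Gram-Schmidt recurrence
  u_1 = v_1
  u_i = v_i − Σ_{j<i} ((v_i · u_j) / (u_j · u_j)) · u_j.

Step by step this gives:
  u_1 = (0, -2, 3)
  u_2 = (-2, 45/13, 30/13)
  u_3 = (-300/277, -120/277, -80/277)

Orthogonality check:
  u_2 · u_1 = 0 (should be 0)
  u_3 · u_1 = 0 (should be 0)
  u_3 · u_2 = 0 (should be 0)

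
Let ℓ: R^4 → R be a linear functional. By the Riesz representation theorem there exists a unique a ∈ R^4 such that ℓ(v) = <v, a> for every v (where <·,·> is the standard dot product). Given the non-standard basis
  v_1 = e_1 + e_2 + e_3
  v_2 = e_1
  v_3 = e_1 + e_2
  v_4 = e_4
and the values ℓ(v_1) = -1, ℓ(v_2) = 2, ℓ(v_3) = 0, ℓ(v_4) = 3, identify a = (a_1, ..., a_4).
a = (2, -2, -1, 3)

Write a = (a_1, ..., a_4) in the standard basis. For each basis vector v_i, ℓ(v_i) = <v_i, a> is a linear equation in the a_j's. Collect the n equations into a matrix system V a = ℓ, where row i of V is v_i (expressed in the standard basis). Since V is invertible (lower-triangular with 1s on the diagonal, up to permutation), solve by back-substitution:
  V =
[[1, 1, 1, 0],
 [1, 0, 0, 0],
 [1, 1, 0, 0],
 [0, 0, 0, 1]]
  V a = (-1, 2, 0, 3)
Solving gives a = (2, -2, -1, 3).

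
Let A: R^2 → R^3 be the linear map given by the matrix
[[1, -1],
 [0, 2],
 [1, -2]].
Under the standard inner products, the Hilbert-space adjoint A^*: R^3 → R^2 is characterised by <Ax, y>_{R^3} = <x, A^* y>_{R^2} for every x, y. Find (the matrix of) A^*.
A^* = A^T =
[[1, 0, 1],
 [-1, 2, -2]]

For real matrices with standard dot products, the defining identity <Ax, y> = <x, A^* y> gives (Ax)^T y = x^T (A^*) y, i.e. x^T A^T y = x^T (A^*) y. Since this holds for all x, y, we must have A^* = A^T. Therefore
A^* =
[[1, 0, 1],
 [-1, 2, -2]].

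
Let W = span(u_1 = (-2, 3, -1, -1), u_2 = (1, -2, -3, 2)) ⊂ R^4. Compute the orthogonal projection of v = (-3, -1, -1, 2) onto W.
proj_W(v) = (-4/17, 2/17, -30/17, 10/17)

Set up U = [u_1 | ... | u_2] ∈ R^(4×2). The projector onto W = col(U) is P = U (U^T U)^(-1) U^T.
Compute U^T U =
  [15, -7]
  [-7, 18],
and U^T v = (2, 6).
Solve U^T U · c = U^T v for the coefficients: c = (6/17, 8/17). The projection is proj_W(v) = U c.
Check: (v - proj_W(v)) · u_1 = 0  (should be 0).
Check: (v - proj_W(v)) · u_2 = 0  (should be 0).
Result: proj_W(v) = (-4/17, 2/17, -30/17, 10/17).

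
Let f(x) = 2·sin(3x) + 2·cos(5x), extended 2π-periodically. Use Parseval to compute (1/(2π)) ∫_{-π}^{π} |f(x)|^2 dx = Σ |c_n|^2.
Σ |c_n|^2 = 4

Expand |f|^2 and use orthogonality of {sin(nx), cos(mx)} on [-π, π]:
  ∫_{-π}^{π} sin(nx)^2 dx = π, ∫ cos(mx)^2 dx = π, and cross terms integrate to 0.
So ∫_{-π}^{π} f(x)^2 dx = 2^2 · π + 2^2 · π = (4 + 4)π.
Divide by 2π: (4 + 4)/2 = 4.
By Parseval, this equals Σ |c_n|^2.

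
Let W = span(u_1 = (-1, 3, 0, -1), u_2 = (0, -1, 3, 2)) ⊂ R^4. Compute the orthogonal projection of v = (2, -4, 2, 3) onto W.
proj_W(v) = (158/129, -565/129, 91/43, 340/129)

Set up U = [u_1 | ... | u_2] ∈ R^(4×2). The projector onto W = col(U) is P = U (U^T U)^(-1) U^T.
Compute U^T U =
  [11, -5]
  [-5, 14],
and U^T v = (-17, 16).
Solve U^T U · c = U^T v for the coefficients: c = (-158/129, 91/129). The projection is proj_W(v) = U c.
Check: (v - proj_W(v)) · u_1 = 0  (should be 0).
Check: (v - proj_W(v)) · u_2 = 0  (should be 0).
Result: proj_W(v) = (158/129, -565/129, 91/43, 340/129).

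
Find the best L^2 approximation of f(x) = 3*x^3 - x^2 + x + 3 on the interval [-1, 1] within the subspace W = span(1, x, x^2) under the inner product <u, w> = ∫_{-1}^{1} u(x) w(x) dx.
g(x) = -x^2 + 14*x/5 + 3

The best approximation g ∈ W is the orthogonal projection of f onto W. Writing g = a_0 + a_1 x + a_2 x^2, the coefficients solve the normal equations G · a = b where
  G_{ij} = <φ_i, φ_j> and b_i = <f, φ_i>, with φ_0 = 1, φ_1 = x, φ_2 = x^2.
G =
  [2, 0, 2/3]
  [0, 2/3, 0]
  [2/3, 0, 2/5],
b = (16/3, 28/15, 8/5).
Solving gives a_0 = 3, a_1 = 14/5, a_2 = -1, so
  g(x) = -x^2 + 14*x/5 + 3.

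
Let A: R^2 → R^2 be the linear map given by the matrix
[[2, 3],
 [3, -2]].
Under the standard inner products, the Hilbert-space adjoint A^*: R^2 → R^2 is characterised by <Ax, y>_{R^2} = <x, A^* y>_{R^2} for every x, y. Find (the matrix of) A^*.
A^* = A^T =
[[2, 3],
 [3, -2]]

For real matrices with standard dot products, the defining identity <Ax, y> = <x, A^* y> gives (Ax)^T y = x^T (A^*) y, i.e. x^T A^T y = x^T (A^*) y. Since this holds for all x, y, we must have A^* = A^T. Therefore
A^* =
[[2, 3],
 [3, -2]].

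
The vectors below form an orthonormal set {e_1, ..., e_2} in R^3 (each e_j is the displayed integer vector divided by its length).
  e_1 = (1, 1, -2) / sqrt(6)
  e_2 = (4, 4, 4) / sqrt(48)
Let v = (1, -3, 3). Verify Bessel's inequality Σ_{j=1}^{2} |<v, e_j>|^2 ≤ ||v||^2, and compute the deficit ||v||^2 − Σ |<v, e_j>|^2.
Σ |<v, e_j>|^2 = 11; ||v||^2 = 19; deficit = 8

Write each e_j = u_j / sqrt(<u_j, u_j>) where u_j is the displayed integer vector. Then <v, e_j> = <v, u_j> / sqrt(<u_j, u_j>), so |<v, e_j>|^2 = <v, u_j>^2 / <u_j, u_j>.
Coefficients: <v, e_1> = -8/sqrt(6), <v, e_2> = 4/sqrt(48).
Square and sum: Σ |<v, e_j>|^2 = 11.
Compute ||v||^2 = v·v = 19.
Deficit = 19 − 11 = 8 ≥ 0, confirming Bessel's inequality. (The deficit equals ||v − Σ <v,e_j> e_j||^2, the squared distance from v to span{e_j}.)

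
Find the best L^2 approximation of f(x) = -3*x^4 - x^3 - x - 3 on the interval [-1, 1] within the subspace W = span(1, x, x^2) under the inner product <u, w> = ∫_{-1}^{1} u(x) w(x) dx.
g(x) = -18*x^2/7 - 8*x/5 - 96/35

The best approximation g ∈ W is the orthogonal projection of f onto W. Writing g = a_0 + a_1 x + a_2 x^2, the coefficients solve the normal equations G · a = b where
  G_{ij} = <φ_i, φ_j> and b_i = <f, φ_i>, with φ_0 = 1, φ_1 = x, φ_2 = x^2.
G =
  [2, 0, 2/3]
  [0, 2/3, 0]
  [2/3, 0, 2/5],
b = (-36/5, -16/15, -20/7).
Solving gives a_0 = -96/35, a_1 = -8/5, a_2 = -18/7, so
  g(x) = -18*x^2/7 - 8*x/5 - 96/35.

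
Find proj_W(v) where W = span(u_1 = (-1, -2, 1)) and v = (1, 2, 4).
proj_W(v) = (1/6, 1/3, -1/6)

Set up U = [u_1 | ... | u_1] ∈ R^(3×1). The projector onto W = col(U) is P = U (U^T U)^(-1) U^T.
Compute U^T U =
  [6],
and U^T v = (-1).
Solve U^T U · c = U^T v for the coefficients: c = (-1/6). The projection is proj_W(v) = U c.
Check: (v - proj_W(v)) · u_1 = 0  (should be 0).
Result: proj_W(v) = (1/6, 1/3, -1/6).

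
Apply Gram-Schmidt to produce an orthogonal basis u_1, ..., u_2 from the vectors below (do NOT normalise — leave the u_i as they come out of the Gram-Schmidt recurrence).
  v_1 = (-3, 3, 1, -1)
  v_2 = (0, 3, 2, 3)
Orthogonal basis:
  u_1 = (-3, 3, 1, -1)
  u_2 = (6/5, 9/5, 8/5, 17/5)

Apply the Gram-Schmidt recurrence
  u_1 = v_1
  u_i = v_i − Σ_{j<i} ((v_i · u_j) / (u_j · u_j)) · u_j.

Step by step this gives:
  u_1 = (-3, 3, 1, -1)
  u_2 = (6/5, 9/5, 8/5, 17/5)

Orthogonality check:
  u_2 · u_1 = 0 (should be 0)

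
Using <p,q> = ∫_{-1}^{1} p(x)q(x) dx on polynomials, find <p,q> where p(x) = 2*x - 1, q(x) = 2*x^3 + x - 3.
<p,q> = 134/15

Expand the product: p(x)·q(x) = 4*x^4 - 2*x^3 + 2*x^2 - 7*x + 3.
∫_{-1}^{1} of each monomial x^k gives [2/(k+1) if k even, 0 if k odd]. Integrating term-by-term (or equivalently evaluating the antiderivative F(x) = 4*x^5/5 - x^4/2 + 2*x^3/3 - 7*x^2/2 + 3*x at the endpoints):
  F(1) − F(−1) = 7/15 − (-127/15) = 134/15.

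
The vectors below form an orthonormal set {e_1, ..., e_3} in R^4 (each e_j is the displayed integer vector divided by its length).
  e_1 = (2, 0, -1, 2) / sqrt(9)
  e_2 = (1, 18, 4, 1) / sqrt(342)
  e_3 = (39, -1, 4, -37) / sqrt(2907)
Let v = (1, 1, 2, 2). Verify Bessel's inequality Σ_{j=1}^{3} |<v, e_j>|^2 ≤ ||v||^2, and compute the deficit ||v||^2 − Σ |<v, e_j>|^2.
Σ |<v, e_j>|^2 = 1379/306; ||v||^2 = 10; deficit = 1681/306

Write each e_j = u_j / sqrt(<u_j, u_j>) where u_j is the displayed integer vector. Then <v, e_j> = <v, u_j> / sqrt(<u_j, u_j>), so |<v, e_j>|^2 = <v, u_j>^2 / <u_j, u_j>.
Coefficients: <v, e_1> = 4/sqrt(9), <v, e_2> = 29/sqrt(342), <v, e_3> = -28/sqrt(2907).
Square and sum: Σ |<v, e_j>|^2 = 1379/306.
Compute ||v||^2 = v·v = 10.
Deficit = 10 − 1379/306 = 1681/306 ≥ 0, confirming Bessel's inequality. (The deficit equals ||v − Σ <v,e_j> e_j||^2, the squared distance from v to span{e_j}.)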